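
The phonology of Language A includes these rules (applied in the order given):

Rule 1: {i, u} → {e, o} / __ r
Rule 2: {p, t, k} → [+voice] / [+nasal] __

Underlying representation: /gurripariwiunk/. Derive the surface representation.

Rule 1 (pre-rhotic lowering): /u/ is a high vowel immediately before /r/, so it lowers to [o]. /gurripariwiunk/ → gorripariwiunk.
Rule 2 (post-nasal voicing): /k/ is a voiceless stop immediately after the nasal /n/, so it voices to [g]. /gorripariwiunk/ → gorripariwiung.

gorripariwiung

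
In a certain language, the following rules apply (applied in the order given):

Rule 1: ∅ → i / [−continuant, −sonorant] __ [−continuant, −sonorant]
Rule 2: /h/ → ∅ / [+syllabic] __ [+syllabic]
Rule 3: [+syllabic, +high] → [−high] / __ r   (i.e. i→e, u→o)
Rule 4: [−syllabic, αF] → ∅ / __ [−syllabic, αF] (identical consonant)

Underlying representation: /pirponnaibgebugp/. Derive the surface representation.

Rule 1 (stop-cluster i-epenthesis): /b/ and /g/ form a stop–stop cluster, so [i] is inserted between them. /g/ and /p/ form a stop–stop cluster, so [i] is inserted between them. /pirponnaibgebugp/ → pirponnaibigebugip.
Rule 2 (intervocalic h-deletion): no segment meets the environment; /pirponnaibigebugip/ is unchanged.
Rule 3 (pre-rhotic lowering): /i/ is a high vowel immediately before /r/, so it lowers to [e]. /pirponnaibigebugip/ → perponnaibigebugip.
Rule 4 (degemination): /nn/ is a geminate; the first /n/ deletes. /perponnaibigebugip/ → perponaibigebugip.

perponaibigebugip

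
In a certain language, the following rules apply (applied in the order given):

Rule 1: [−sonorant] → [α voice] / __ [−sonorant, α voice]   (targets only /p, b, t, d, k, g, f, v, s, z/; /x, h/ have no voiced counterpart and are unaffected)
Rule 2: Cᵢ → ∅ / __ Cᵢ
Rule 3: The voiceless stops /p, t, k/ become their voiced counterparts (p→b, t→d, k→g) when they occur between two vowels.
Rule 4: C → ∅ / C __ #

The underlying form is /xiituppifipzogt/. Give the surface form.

Rule 1 (regressive voicing assimilation): /p/ precedes the voiced obstruent /z/, so it voices to [b] by assimilation. /g/ precedes the voiceless obstruent /t/, so it devoices to [k] by assimilation. /xiituppifipzogt/ → xiituppifibzokt.
Rule 2 (degemination): /pp/ is a geminate; the first /p/ deletes. /xiituppifibzokt/ → xiitupifibzokt.
Rule 3 (intervocalic voicing): /t/ is a voiceless stop between vowels /i/ and /u/, so it voices to [d]. /p/ is a voiceless stop between vowels /u/ and /i/, so it voices to [b]. /xiitupifibzokt/ → xiidubifibzokt.
Rule 4 (final cluster simplification): /t/ is the second consonant of a word-final cluster /kt/, so it deletes. /xiidubifibzokt/ → xiidubifibzok.

xiidubifibzok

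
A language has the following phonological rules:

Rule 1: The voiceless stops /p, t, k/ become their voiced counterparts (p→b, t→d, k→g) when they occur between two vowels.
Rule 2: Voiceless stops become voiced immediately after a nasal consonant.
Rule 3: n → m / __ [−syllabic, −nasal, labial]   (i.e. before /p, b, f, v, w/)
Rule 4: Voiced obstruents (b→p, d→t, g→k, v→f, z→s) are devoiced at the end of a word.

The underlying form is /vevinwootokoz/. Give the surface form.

Rule 1 (intervocalic voicing): /t/ is a voiceless stop between vowels /o/ and /o/, so it voices to [d]. /k/ is a voiceless stop between vowels /o/ and /o/, so it voices to [g]. /vevinwootokoz/ → vevinwoodogoz.
Rule 2 (post-nasal voicing): no segment meets the environment; /vevinwoodogoz/ is unchanged.
Rule 3 (nasal place assimilation): /n/ precedes the labial consonant /w/, so it assimilates in place to [m]. /vevinwoodogoz/ → vevimwoodogoz.
Rule 4 (final devoicing): /z/ is a voiced obstruent in word-final position, so it devoices to [s]. /vevimwoodogoz/ → vevimwoodogos.

vevimwoodogos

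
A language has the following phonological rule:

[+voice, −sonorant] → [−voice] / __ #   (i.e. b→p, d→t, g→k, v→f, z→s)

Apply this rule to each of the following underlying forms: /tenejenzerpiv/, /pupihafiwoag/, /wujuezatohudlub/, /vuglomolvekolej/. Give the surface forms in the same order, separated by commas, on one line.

/tenejenzerpiv/: /v/ is a voiced obstruent in word-final position, so it devoices to [f]. → [tenejenzerpif].
/pupihafiwoag/: /g/ is a voiced obstruent in word-final position, so it devoices to [k]. → [pupihafiwoak].
/wujuezatohudlub/: /b/ is a voiced obstruent in word-final position, so it devoices to [p]. → [wujuezatohudlup].
/vuglomolvekolej/: the rule's environment is not met; surfaces unchanged as [vuglomolvekolej].

tenejenzerpif, pupihafiwoak, wujuezatohudlup, vuglomolvekolej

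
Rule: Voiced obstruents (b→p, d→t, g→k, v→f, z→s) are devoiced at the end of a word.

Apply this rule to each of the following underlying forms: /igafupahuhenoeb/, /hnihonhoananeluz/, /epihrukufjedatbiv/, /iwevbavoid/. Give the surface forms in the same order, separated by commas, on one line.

igafupahuhenoep, hnihonhoananelus, epihrukufjedatbif, iwevbavoit

/igafupahuhenoeb/: /b/ is a voiced obstruent in word-final position, so it devoices to [p]. → [igafupahuhenoep].
/hnihonhoananeluz/: /z/ is a voiced obstruent in word-final position, so it devoices to [s]. → [hnihonhoananelus].
/epihrukufjedatbiv/: /v/ is a voiced obstruent in word-final position, so it devoices to [f]. → [epihrukufjedatbif].
/iwevbavoid/: /d/ is a voiced obstruent in word-final position, so it devoices to [t]. → [iwevbavoit].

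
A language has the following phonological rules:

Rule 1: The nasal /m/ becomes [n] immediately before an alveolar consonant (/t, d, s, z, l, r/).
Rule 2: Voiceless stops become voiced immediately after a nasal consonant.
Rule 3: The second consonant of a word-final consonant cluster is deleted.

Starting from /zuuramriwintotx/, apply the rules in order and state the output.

Rule 1 (nasal place assimilation): /m/ precedes the alveolar consonant /r/, so it assimilates in place to [n]. /zuuramriwintotx/ → zuuranriwintotx.
Rule 2 (post-nasal voicing): /t/ is a voiceless stop immediately after the nasal /n/, so it voices to [d]. /zuuranriwintotx/ → zuuranriwindotx.
Rule 3 (final cluster simplification): /x/ is the second consonant of a word-final cluster /tx/, so it deletes. /zuuranriwindotx/ → zuuranriwindot.

zuuranriwindot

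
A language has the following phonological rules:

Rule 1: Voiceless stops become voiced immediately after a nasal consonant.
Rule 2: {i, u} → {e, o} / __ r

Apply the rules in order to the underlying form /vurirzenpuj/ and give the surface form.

Rule 1 (post-nasal voicing): /p/ is a voiceless stop immediately after the nasal /n/, so it voices to [b]. /vurirzenpuj/ → vurirzenbuj.
Rule 2 (pre-rhotic lowering): /u/ is a high vowel immediately before /r/, so it lowers to [o]. /i/ is a high vowel immediately before /r/, so it lowers to [e]. /vurirzenbuj/ → vorerzenbuj.

vorerzenbuj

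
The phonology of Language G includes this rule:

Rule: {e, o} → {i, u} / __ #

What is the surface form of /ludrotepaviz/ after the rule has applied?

ludrotepaviz

No segment of /ludrotepaviz/ meets the structural description of the rule, so the form surfaces unchanged.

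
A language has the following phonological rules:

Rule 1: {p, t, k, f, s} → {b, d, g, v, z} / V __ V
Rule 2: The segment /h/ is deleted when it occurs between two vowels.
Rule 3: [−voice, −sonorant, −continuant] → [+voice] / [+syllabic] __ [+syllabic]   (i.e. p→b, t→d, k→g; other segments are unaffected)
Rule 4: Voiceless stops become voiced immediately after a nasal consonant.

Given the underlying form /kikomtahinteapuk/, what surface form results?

kigomdaindeabuk

Rule 1 (intervocalic voicing): /k/ is a voiceless obstruent between vowels /i/ and /o/, so it voices to [g]. /p/ is a voiceless obstruent between vowels /a/ and /u/, so it voices to [b]. /kikomtahinteapuk/ → kigomtahinteabuk.
Rule 2 (intervocalic h-deletion): /h/ occurs between vowels /a/ and /i/, so it deletes. /kigomtahinteabuk/ → kigomtainteabuk.
Rule 3 (intervocalic voicing): no segment meets the environment; /kigomtainteabuk/ is unchanged.
Rule 4 (post-nasal voicing): /t/ is a voiceless stop immediately after the nasal /m/, so it voices to [d]. /t/ is a voiceless stop immediately after the nasal /n/, so it voices to [d]. /kigomtainteabuk/ → kigomdaindeabuk.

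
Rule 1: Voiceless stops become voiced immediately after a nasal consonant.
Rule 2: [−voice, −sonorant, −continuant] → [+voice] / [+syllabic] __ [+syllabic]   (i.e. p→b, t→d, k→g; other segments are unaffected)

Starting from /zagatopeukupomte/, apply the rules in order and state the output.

zagadobeugubomde

Rule 1 (post-nasal voicing): /t/ is a voiceless stop immediately after the nasal /m/, so it voices to [d]. /zagatopeukupomte/ → zagatopeukupomde.
Rule 2 (intervocalic voicing): /t/ is a voiceless stop between vowels /a/ and /o/, so it voices to [d]. /p/ is a voiceless stop between vowels /o/ and /e/, so it voices to [b]. /k/ is a voiceless stop between vowels /u/ and /u/, so it voices to [g]. /p/ is a voiceless stop between vowels /u/ and /o/, so it voices to [b]. /zagatopeukupomde/ → zagadobeugubomde.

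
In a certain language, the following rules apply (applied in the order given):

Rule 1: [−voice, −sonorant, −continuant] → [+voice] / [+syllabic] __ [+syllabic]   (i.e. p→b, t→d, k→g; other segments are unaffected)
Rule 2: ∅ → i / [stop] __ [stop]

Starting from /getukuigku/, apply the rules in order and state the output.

Rule 1 (intervocalic voicing): /t/ is a voiceless stop between vowels /e/ and /u/, so it voices to [d]. /k/ is a voiceless stop between vowels /u/ and /u/, so it voices to [g]. /getukuigku/ → geduguigku.
Rule 2 (stop-cluster i-epenthesis): /g/ and /k/ form a stop–stop cluster, so [i] is inserted between them. /geduguigku/ → geduguigiku.

geduguigiku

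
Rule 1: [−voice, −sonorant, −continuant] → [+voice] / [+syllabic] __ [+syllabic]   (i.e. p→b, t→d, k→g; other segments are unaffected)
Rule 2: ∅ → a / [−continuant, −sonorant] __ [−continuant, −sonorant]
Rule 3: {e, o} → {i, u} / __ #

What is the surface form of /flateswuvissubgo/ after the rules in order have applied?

fladeswuvissubagu

Rule 1 (intervocalic voicing): /t/ is a voiceless stop between vowels /a/ and /e/, so it voices to [d]. /flateswuvissubgo/ → fladeswuvissubgo.
Rule 2 (stop-cluster a-epenthesis): /b/ and /g/ form a stop–stop cluster, so [a] is inserted between them. /fladeswuvissubgo/ → fladeswuvissubago.
Rule 3 (final vowel raising): /o/ is a mid vowel in word-final position, so it raises to [u]. /fladeswuvissubago/ → fladeswuvissubagu.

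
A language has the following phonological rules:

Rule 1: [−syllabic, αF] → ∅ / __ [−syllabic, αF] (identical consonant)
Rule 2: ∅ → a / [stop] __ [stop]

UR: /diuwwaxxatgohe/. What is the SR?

Rule 1 (degemination): /ww/ is a geminate; the first /w/ deletes. /xx/ is a geminate; the first /x/ deletes. /diuwwaxxatgohe/ → diuwaxatgohe.
Rule 2 (stop-cluster a-epenthesis): /t/ and /g/ form a stop–stop cluster, so [a] is inserted between them. /diuwaxatgohe/ → diuwaxatagohe.

diuwaxatagohe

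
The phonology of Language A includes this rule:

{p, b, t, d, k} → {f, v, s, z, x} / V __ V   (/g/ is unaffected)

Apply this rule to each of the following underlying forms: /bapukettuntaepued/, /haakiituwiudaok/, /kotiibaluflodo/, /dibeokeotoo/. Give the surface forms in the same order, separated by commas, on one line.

/bapukettuntaepued/: /p/ is a stop between vowels /a/ and /u/, so it spirantizes to the fricative [f]. /k/ is a stop between vowels /u/ and /e/, so it spirantizes to the fricative [x]. /p/ is a stop between vowels /e/ and /u/, so it spirantizes to the fricative [f]. → [bafuxettuntaefued].
/haakiituwiudaok/: /k/ is a stop between vowels /a/ and /i/, so it spirantizes to the fricative [x]. /t/ is a stop between vowels /i/ and /u/, so it spirantizes to the fricative [s]. /d/ is a stop between vowels /u/ and /a/, so it spirantizes to the fricative [z]. → [haaxiisuwiuzaok].
/kotiibaluflodo/: /t/ is a stop between vowels /o/ and /i/, so it spirantizes to the fricative [s]. /b/ is a stop between vowels /i/ and /a/, so it spirantizes to the fricative [v]. /d/ is a stop between vowels /o/ and /o/, so it spirantizes to the fricative [z]. → [kosiivaluflozo].
/dibeokeotoo/: /b/ is a stop between vowels /i/ and /e/, so it spirantizes to the fricative [v]. /k/ is a stop between vowels /o/ and /e/, so it spirantizes to the fricative [x]. /t/ is a stop between vowels /o/ and /o/, so it spirantizes to the fricative [s]. → [diveoxeosoo].

bafuxettuntaefued, haaxiisuwiuzaok, kosiivaluflozo, diveoxeosoo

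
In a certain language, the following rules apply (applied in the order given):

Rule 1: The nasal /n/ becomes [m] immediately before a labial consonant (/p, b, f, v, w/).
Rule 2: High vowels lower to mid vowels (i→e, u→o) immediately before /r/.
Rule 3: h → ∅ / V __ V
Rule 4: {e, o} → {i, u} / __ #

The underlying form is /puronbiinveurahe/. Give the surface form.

Rule 1 (nasal place assimilation): /n/ precedes the labial consonant /b/, so it assimilates in place to [m]. /n/ precedes the labial consonant /v/, so it assimilates in place to [m]. /puronbiinveurahe/ → purombiimveurahe.
Rule 2 (pre-rhotic lowering): /u/ is a high vowel immediately before /r/, so it lowers to [o]. /u/ is a high vowel immediately before /r/, so it lowers to [o]. /purombiimveurahe/ → porombiimveorahe.
Rule 3 (intervocalic h-deletion): /h/ occurs between vowels /a/ and /e/, so it deletes. /porombiimveorahe/ → porombiimveorae.
Rule 4 (final vowel raising): /e/ is a mid vowel in word-final position, so it raises to [i]. /porombiimveorae/ → porombiimveorai.

porombiimveorai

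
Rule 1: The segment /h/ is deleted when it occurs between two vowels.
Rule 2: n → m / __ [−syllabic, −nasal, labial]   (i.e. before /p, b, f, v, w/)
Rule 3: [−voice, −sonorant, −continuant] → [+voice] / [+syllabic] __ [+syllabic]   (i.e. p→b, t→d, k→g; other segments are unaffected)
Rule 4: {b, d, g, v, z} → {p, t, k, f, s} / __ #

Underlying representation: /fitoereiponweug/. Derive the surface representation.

Rule 1 (intervocalic h-deletion): no segment meets the environment; /fitoereiponweug/ is unchanged.
Rule 2 (nasal place assimilation): /n/ precedes the labial consonant /w/, so it assimilates in place to [m]. /fitoereiponweug/ → fitoereipomweug.
Rule 3 (intervocalic voicing): /t/ is a voiceless stop between vowels /i/ and /o/, so it voices to [d]. /p/ is a voiceless stop between vowels /i/ and /o/, so it voices to [b]. /fitoereipomweug/ → fidoereibomweug.
Rule 4 (final devoicing): /g/ is a voiced obstruent in word-final position, so it devoices to [k]. /fidoereibomweug/ → fidoereibomweuk.

fidoereibomweuk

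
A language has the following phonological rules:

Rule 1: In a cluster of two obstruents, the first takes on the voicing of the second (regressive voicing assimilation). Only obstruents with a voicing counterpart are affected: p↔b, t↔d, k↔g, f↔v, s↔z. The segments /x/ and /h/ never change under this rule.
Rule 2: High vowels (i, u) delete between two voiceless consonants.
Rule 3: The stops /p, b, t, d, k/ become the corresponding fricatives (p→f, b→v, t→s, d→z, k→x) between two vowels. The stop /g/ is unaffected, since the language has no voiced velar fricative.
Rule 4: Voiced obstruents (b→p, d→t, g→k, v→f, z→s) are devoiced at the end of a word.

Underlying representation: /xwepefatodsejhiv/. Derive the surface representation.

xwefefasotsejhif

Rule 1 (regressive voicing assimilation): /d/ precedes the voiceless obstruent /s/, so it devoices to [t] by assimilation. /xwepefatodsejhiv/ → xwepefatotsejhiv.
Rule 2 (high vowel syncope): no segment meets the environment; /xwepefatotsejhiv/ is unchanged.
Rule 3 (intervocalic spirantization): /p/ is a stop between vowels /e/ and /e/, so it spirantizes to the fricative [f]. /t/ is a stop between vowels /a/ and /o/, so it spirantizes to the fricative [s]. /xwepefatotsejhiv/ → xwefefasotsejhiv.
Rule 4 (final devoicing): /v/ is a voiced obstruent in word-final position, so it devoices to [f]. /xwefefasotsejhiv/ → xwefefasotsejhif.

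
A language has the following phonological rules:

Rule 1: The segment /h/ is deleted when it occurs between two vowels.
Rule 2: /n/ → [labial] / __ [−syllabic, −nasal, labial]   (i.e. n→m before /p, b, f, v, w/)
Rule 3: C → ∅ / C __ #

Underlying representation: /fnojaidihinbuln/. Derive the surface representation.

fnojaidiimbul

Rule 1 (intervocalic h-deletion): /h/ occurs between vowels /i/ and /i/, so it deletes. /fnojaidihinbuln/ → fnojaidiinbuln.
Rule 2 (nasal place assimilation): /n/ precedes the labial consonant /b/, so it assimilates in place to [m]. /fnojaidiinbuln/ → fnojaidiimbuln.
Rule 3 (final cluster simplification): /n/ is the second consonant of a word-final cluster /ln/, so it deletes. /fnojaidiimbuln/ → fnojaidiimbul.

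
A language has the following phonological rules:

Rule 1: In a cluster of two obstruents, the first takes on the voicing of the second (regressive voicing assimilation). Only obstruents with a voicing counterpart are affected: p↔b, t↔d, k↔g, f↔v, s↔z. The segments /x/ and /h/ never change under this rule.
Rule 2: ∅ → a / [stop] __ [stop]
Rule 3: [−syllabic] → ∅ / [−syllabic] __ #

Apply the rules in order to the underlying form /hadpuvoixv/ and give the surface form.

Rule 1 (regressive voicing assimilation): /d/ precedes the voiceless obstruent /p/, so it devoices to [t] by assimilation. /hadpuvoixv/ → hatpuvoixv.
Rule 2 (stop-cluster a-epenthesis): /t/ and /p/ form a stop–stop cluster, so [a] is inserted between them. /hatpuvoixv/ → hatapuvoixv.
Rule 3 (final cluster simplification): /v/ is the second consonant of a word-final cluster /xv/, so it deletes. /hatapuvoixv/ → hatapuvoix.

hatapuvoix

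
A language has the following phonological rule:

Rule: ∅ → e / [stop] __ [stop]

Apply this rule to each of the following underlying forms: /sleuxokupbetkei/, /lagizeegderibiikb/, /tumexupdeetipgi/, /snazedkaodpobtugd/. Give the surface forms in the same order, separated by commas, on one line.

/sleuxokupbetkei/: /p/ and /b/ form a stop–stop cluster, so [e] is inserted between them. /t/ and /k/ form a stop–stop cluster, so [e] is inserted between them. → [sleuxokupebetekei].
/lagizeegderibiikb/: /g/ and /d/ form a stop–stop cluster, so [e] is inserted between them. /k/ and /b/ form a stop–stop cluster, so [e] is inserted between them. → [lagizeegederibiikeb].
/tumexupdeetipgi/: /p/ and /d/ form a stop–stop cluster, so [e] is inserted between them. /p/ and /g/ form a stop–stop cluster, so [e] is inserted between them. → [tumexupedeetipegi].
/snazedkaodpobtugd/: /d/ and /k/ form a stop–stop cluster, so [e] is inserted between them. /d/ and /p/ form a stop–stop cluster, so [e] is inserted between them. /b/ and /t/ form a stop–stop cluster, so [e] is inserted between them. /g/ and /d/ form a stop–stop cluster, so [e] is inserted between them. → [snazedekaodepobetuged].

sleuxokupebetekei, lagizeegederibiikeb, tumexupedeetipegi, snazedekaodepobetuged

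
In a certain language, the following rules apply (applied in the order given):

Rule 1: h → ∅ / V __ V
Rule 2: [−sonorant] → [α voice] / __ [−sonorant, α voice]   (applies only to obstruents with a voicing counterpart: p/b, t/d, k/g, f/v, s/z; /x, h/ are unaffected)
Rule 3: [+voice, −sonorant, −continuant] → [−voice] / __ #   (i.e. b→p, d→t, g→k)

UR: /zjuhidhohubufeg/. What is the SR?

zjuithoubufek

Rule 1 (intervocalic h-deletion): /h/ occurs between vowels /u/ and /i/, so it deletes. /h/ occurs between vowels /o/ and /u/, so it deletes. /zjuhidhohubufeg/ → zjuidhoubufeg.
Rule 2 (regressive voicing assimilation): /d/ precedes the voiceless obstruent /h/, so it devoices to [t] by assimilation. /zjuidhoubufeg/ → zjuithoubufeg.
Rule 3 (final devoicing): /g/ is a voiced stop in word-final position, so it devoices to [k]. /zjuithoubufeg/ → zjuithoubufek.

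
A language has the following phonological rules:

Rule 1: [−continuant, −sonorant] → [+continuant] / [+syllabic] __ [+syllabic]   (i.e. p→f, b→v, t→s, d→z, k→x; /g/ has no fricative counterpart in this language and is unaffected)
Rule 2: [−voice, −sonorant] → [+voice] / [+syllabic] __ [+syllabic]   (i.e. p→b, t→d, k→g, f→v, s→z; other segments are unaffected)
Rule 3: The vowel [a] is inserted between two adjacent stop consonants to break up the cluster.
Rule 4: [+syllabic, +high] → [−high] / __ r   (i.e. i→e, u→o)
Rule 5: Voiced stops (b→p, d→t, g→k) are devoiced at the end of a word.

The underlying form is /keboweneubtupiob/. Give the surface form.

Rule 1 (intervocalic spirantization): /b/ is a stop between vowels /e/ and /o/, so it spirantizes to the fricative [v]. /p/ is a stop between vowels /u/ and /i/, so it spirantizes to the fricative [f]. /keboweneubtupiob/ → kevoweneubtufiob.
Rule 2 (intervocalic voicing): /f/ is a voiceless obstruent between vowels /u/ and /i/, so it voices to [v]. /kevoweneubtufiob/ → kevoweneubtuviob.
Rule 3 (stop-cluster a-epenthesis): /b/ and /t/ form a stop–stop cluster, so [a] is inserted between them. /kevoweneubtuviob/ → kevoweneubatuviob.
Rule 4 (pre-rhotic lowering): no segment meets the environment; /kevoweneubatuviob/ is unchanged.
Rule 5 (final devoicing): /b/ is a voiced stop in word-final position, so it devoices to [p]. /kevoweneubatuviob/ → kevoweneubatuviop.

kevoweneubatuviop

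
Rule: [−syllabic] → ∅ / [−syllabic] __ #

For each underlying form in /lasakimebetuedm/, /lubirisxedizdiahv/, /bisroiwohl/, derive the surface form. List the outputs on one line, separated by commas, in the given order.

lasakimebetued, lubirisxedizdiah, bisroiwoh

/lasakimebetuedm/: /m/ is the second consonant of a word-final cluster /dm/, so it deletes. → [lasakimebetued].
/lubirisxedizdiahv/: /v/ is the second consonant of a word-final cluster /hv/, so it deletes. → [lubirisxedizdiah].
/bisroiwohl/: /l/ is the second consonant of a word-final cluster /hl/, so it deletes. → [bisroiwoh].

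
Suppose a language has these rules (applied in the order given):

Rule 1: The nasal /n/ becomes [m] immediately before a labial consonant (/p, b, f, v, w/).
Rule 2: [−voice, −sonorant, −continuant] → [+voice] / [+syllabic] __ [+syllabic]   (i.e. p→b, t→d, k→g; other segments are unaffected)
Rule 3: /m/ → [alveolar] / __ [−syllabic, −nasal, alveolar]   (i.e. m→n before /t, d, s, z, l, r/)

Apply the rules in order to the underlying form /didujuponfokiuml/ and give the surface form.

Rule 1 (nasal place assimilation): /n/ precedes the labial consonant /f/, so it assimilates in place to [m]. /didujuponfokiuml/ → didujupomfokiuml.
Rule 2 (intervocalic voicing): /p/ is a voiceless stop between vowels /u/ and /o/, so it voices to [b]. /k/ is a voiceless stop between vowels /o/ and /i/, so it voices to [g]. /didujupomfokiuml/ → didujubomfogiuml.
Rule 3 (nasal place assimilation): /m/ precedes the alveolar consonant /l/, so it assimilates in place to [n]. /didujubomfogiuml/ → didujubomfogiunl.

didujubomfogiunl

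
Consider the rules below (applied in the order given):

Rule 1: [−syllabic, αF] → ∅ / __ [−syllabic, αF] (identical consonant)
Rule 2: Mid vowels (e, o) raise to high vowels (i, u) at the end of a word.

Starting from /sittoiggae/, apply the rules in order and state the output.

sitoigai

Rule 1 (degemination): /tt/ is a geminate; the first /t/ deletes. /gg/ is a geminate; the first /g/ deletes. /sittoiggae/ → sitoigae.
Rule 2 (final vowel raising): /e/ is a mid vowel in word-final position, so it raises to [i]. /sitoigae/ → sitoigai.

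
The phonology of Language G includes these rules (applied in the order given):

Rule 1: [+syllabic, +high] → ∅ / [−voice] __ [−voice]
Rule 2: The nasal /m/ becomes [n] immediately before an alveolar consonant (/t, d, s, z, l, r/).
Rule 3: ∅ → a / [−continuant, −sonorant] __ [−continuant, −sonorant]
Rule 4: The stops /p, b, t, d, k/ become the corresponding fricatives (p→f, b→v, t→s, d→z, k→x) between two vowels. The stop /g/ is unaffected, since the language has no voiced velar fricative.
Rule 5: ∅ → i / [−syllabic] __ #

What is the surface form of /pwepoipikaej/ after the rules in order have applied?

Rule 1 (high vowel syncope): /i/ is a high vowel flanked by voiceless consonants /p/ and /k/, so it deletes. /pwepoipikaej/ → pwepoipkaej.
Rule 2 (nasal place assimilation): no segment meets the environment; /pwepoipkaej/ is unchanged.
Rule 3 (stop-cluster a-epenthesis): /p/ and /k/ form a stop–stop cluster, so [a] is inserted between them. /pwepoipkaej/ → pwepoipakaej.
Rule 4 (intervocalic spirantization): /p/ is a stop between vowels /e/ and /o/, so it spirantizes to the fricative [f]. /p/ is a stop between vowels /i/ and /a/, so it spirantizes to the fricative [f]. /k/ is a stop between vowels /a/ and /a/, so it spirantizes to the fricative [x]. /pwepoipakaej/ → pwefoifaxaej.
Rule 5 (final i-epenthesis): the form ends in the consonant /j/, so [i] is inserted word-finally. /pwefoifaxaej/ → pwefoifaxaeji.

pwefoifaxaeji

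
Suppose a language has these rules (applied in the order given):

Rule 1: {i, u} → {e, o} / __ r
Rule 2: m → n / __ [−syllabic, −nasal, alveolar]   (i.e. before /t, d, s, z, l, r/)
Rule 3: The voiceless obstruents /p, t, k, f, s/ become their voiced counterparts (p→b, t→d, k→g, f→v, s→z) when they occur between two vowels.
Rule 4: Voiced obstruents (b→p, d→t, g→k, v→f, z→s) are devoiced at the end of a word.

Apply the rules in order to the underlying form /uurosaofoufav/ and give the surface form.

uorozaovouvaf

Rule 1 (pre-rhotic lowering): /u/ is a high vowel immediately before /r/, so it lowers to [o]. /uurosaofoufav/ → uorosaofoufav.
Rule 2 (nasal place assimilation): no segment meets the environment; /uorosaofoufav/ is unchanged.
Rule 3 (intervocalic voicing): /s/ is a voiceless obstruent between vowels /o/ and /a/, so it voices to [z]. /f/ is a voiceless obstruent between vowels /o/ and /o/, so it voices to [v]. /f/ is a voiceless obstruent between vowels /u/ and /a/, so it voices to [v]. /uorosaofoufav/ → uorozaovouvav.
Rule 4 (final devoicing): /v/ is a voiced obstruent in word-final position, so it devoices to [f]. /uorozaovouvav/ → uorozaovouvaf.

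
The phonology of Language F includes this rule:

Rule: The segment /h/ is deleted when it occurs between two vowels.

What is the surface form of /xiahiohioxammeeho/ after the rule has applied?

/h/ occurs between vowels /a/ and /i/, so it deletes.
/h/ occurs between vowels /o/ and /i/, so it deletes.
/h/ occurs between vowels /e/ and /o/, so it deletes.
Surface form: [xiaioioxammeeo].

xiaioioxammeeo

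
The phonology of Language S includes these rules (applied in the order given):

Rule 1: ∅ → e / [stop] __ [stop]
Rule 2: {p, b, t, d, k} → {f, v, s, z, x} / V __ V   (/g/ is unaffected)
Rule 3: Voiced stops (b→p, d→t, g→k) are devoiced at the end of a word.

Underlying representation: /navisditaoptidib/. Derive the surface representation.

Rule 1 (stop-cluster e-epenthesis): /p/ and /t/ form a stop–stop cluster, so [e] is inserted between them. /navisditaoptidib/ → navisditaopetidib.
Rule 2 (intervocalic spirantization): /t/ is a stop between vowels /i/ and /a/, so it spirantizes to the fricative [s]. /p/ is a stop between vowels /o/ and /e/, so it spirantizes to the fricative [f]. /t/ is a stop between vowels /e/ and /i/, so it spirantizes to the fricative [s]. /d/ is a stop between vowels /i/ and /i/, so it spirantizes to the fricative [z]. /navisditaopetidib/ → navisdisaofesizib.
Rule 3 (final devoicing): /b/ is a voiced stop in word-final position, so it devoices to [p]. /navisdisaofesizib/ → navisdisaofesizip.

navisdisaofesizip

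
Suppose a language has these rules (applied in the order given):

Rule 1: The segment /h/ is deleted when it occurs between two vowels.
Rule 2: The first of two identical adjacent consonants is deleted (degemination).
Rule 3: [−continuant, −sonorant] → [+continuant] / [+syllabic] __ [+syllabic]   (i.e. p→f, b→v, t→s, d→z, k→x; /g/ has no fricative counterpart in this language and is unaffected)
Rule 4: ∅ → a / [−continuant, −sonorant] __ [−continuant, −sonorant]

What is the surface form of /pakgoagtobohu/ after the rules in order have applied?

pakagoagatovou

Rule 1 (intervocalic h-deletion): /h/ occurs between vowels /o/ and /u/, so it deletes. /pakgoagtobohu/ → pakgoagtobou.
Rule 2 (degemination): no segment meets the environment; /pakgoagtobou/ is unchanged.
Rule 3 (intervocalic spirantization): /b/ is a stop between vowels /o/ and /o/, so it spirantizes to the fricative [v]. /pakgoagtobou/ → pakgoagtovou.
Rule 4 (stop-cluster a-epenthesis): /k/ and /g/ form a stop–stop cluster, so [a] is inserted between them. /g/ and /t/ form a stop–stop cluster, so [a] is inserted between them. /pakgoagtovou/ → pakagoagatovou.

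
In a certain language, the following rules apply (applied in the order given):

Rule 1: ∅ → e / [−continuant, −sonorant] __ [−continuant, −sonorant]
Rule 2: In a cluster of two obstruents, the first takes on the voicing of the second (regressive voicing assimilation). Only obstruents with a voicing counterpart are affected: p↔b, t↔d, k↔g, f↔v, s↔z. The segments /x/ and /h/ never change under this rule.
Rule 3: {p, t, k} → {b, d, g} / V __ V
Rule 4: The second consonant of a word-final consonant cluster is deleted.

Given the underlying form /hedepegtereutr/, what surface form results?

hedebegedereut

Rule 1 (stop-cluster e-epenthesis): /g/ and /t/ form a stop–stop cluster, so [e] is inserted between them. /hedepegtereutr/ → hedepegetereutr.
Rule 2 (regressive voicing assimilation): no segment meets the environment; /hedepegetereutr/ is unchanged.
Rule 3 (intervocalic voicing): /p/ is a voiceless stop between vowels /e/ and /e/, so it voices to [b]. /t/ is a voiceless stop between vowels /e/ and /e/, so it voices to [d]. /hedepegetereutr/ → hedebegedereutr.
Rule 4 (final cluster simplification): /r/ is the second consonant of a word-final cluster /tr/, so it deletes. /hedebegedereutr/ → hedebegedereut.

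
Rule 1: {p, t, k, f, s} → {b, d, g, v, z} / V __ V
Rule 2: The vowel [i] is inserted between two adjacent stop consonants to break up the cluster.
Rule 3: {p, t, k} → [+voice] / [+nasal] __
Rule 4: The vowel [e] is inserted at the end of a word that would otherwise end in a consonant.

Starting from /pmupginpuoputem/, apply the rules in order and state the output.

pmupiginbuobudeme

Rule 1 (intervocalic voicing): /p/ is a voiceless obstruent between vowels /o/ and /u/, so it voices to [b]. /t/ is a voiceless obstruent between vowels /u/ and /e/, so it voices to [d]. /pmupginpuoputem/ → pmupginpuobudem.
Rule 2 (stop-cluster i-epenthesis): /p/ and /g/ form a stop–stop cluster, so [i] is inserted between them. /pmupginpuobudem/ → pmupiginpuobudem.
Rule 3 (post-nasal voicing): /p/ is a voiceless stop immediately after the nasal /n/, so it voices to [b]. /pmupiginpuobudem/ → pmupiginbuobudem.
Rule 4 (final e-epenthesis): the form ends in the consonant /m/, so [e] is inserted word-finally. /pmupiginbuobudem/ → pmupiginbuobudeme.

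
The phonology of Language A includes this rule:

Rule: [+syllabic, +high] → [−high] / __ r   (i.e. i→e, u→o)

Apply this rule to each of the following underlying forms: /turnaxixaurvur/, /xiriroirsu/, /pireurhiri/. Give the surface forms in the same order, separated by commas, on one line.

tornaxixaorvor, xereroersu, pereorheri

/turnaxixaurvur/: /u/ is a high vowel immediately before /r/, so it lowers to [o]. /u/ is a high vowel immediately before /r/, so it lowers to [o]. /u/ is a high vowel immediately before /r/, so it lowers to [o]. → [tornaxixaorvor].
/xiriroirsu/: /i/ is a high vowel immediately before /r/, so it lowers to [e]. /i/ is a high vowel immediately before /r/, so it lowers to [e]. /i/ is a high vowel immediately before /r/, so it lowers to [e]. → [xereroersu].
/pireurhiri/: /i/ is a high vowel immediately before /r/, so it lowers to [e]. /u/ is a high vowel immediately before /r/, so it lowers to [o]. /i/ is a high vowel immediately before /r/, so it lowers to [e]. → [pereorheri].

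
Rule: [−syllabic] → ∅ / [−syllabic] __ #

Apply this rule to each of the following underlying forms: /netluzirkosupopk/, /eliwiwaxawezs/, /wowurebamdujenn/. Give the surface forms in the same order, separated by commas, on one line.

/netluzirkosupopk/: /k/ is the second consonant of a word-final cluster /pk/, so it deletes. → [netluzirkosupop].
/eliwiwaxawezs/: /s/ is the second consonant of a word-final cluster /zs/, so it deletes. → [eliwiwaxawez].
/wowurebamdujenn/: /n/ is the second consonant of a word-final cluster /nn/, so it deletes. → [wowurebamdujen].

netluzirkosupop, eliwiwaxawez, wowurebamdujen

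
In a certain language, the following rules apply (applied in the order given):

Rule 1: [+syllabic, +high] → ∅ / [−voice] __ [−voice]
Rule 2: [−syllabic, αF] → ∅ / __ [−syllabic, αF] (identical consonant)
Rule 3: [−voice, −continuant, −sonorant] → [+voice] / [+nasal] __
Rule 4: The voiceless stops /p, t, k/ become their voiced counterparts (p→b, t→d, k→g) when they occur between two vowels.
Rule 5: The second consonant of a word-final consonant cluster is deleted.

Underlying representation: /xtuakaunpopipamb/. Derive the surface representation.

xtuagaunbobam

Rule 1 (high vowel syncope): /i/ is a high vowel flanked by voiceless consonants /p/ and /p/, so it deletes. /xtuakaunpopipamb/ → xtuakaunpoppamb.
Rule 2 (degemination): /pp/ is a geminate; the first /p/ deletes. /xtuakaunpoppamb/ → xtuakaunpopamb.
Rule 3 (post-nasal voicing): /p/ is a voiceless stop immediately after the nasal /n/, so it voices to [b]. /xtuakaunpopamb/ → xtuakaunbopamb.
Rule 4 (intervocalic voicing): /k/ is a voiceless stop between vowels /a/ and /a/, so it voices to [g]. /p/ is a voiceless stop between vowels /o/ and /a/, so it voices to [b]. /xtuakaunbopamb/ → xtuagaunbobamb.
Rule 5 (final cluster simplification): /b/ is the second consonant of a word-final cluster /mb/, so it deletes. /xtuagaunbobamb/ → xtuagaunbobam.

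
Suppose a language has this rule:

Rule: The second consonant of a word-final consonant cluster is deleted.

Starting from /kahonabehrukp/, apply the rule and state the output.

kahonabehruk

/p/ is the second consonant of a word-final cluster /kp/, so it deletes.
The other instances of /k/, /h/, /n/, /b/, /r/ do not occur in the required environment and remain unchanged.
Surface form: [kahonabehruk].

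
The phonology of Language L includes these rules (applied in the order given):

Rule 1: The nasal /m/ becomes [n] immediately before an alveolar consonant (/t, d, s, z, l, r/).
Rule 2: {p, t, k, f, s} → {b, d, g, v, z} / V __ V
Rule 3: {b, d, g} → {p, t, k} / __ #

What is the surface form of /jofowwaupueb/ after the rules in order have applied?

Rule 1 (nasal place assimilation): no segment meets the environment; /jofowwaupueb/ is unchanged.
Rule 2 (intervocalic voicing): /f/ is a voiceless obstruent between vowels /o/ and /o/, so it voices to [v]. /p/ is a voiceless obstruent between vowels /u/ and /u/, so it voices to [b]. /jofowwaupueb/ → jovowwaubueb.
Rule 3 (final devoicing): /b/ is a voiced stop in word-final position, so it devoices to [p]. /jovowwaubueb/ → jovowwaubuep.

jovowwaubuep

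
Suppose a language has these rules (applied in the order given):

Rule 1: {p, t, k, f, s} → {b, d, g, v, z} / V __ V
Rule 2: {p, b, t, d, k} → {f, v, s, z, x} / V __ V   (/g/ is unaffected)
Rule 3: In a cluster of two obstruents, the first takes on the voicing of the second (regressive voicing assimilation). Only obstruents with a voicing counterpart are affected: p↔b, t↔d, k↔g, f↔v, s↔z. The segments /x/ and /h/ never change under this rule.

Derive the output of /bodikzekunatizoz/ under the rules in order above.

Rule 1 (intervocalic voicing): /k/ is a voiceless obstruent between vowels /e/ and /u/, so it voices to [g]. /t/ is a voiceless obstruent between vowels /a/ and /i/, so it voices to [d]. /bodikzekunatizoz/ → bodikzegunadizoz.
Rule 2 (intervocalic spirantization): /d/ is a stop between vowels /o/ and /i/, so it spirantizes to the fricative [z]. /d/ is a stop between vowels /a/ and /i/, so it spirantizes to the fricative [z]. /bodikzegunadizoz/ → bozikzegunazizoz.
Rule 3 (regressive voicing assimilation): /k/ precedes the voiced obstruent /z/, so it voices to [g] by assimilation. /bozikzegunazizoz/ → bozigzegunazizoz.

bozigzegunazizoz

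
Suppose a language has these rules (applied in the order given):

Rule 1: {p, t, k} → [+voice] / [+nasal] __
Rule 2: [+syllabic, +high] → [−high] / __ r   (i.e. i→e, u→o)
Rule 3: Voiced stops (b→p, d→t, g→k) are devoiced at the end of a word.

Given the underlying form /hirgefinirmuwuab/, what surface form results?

Rule 1 (post-nasal voicing): no segment meets the environment; /hirgefinirmuwuab/ is unchanged.
Rule 2 (pre-rhotic lowering): /i/ is a high vowel immediately before /r/, so it lowers to [e]. /i/ is a high vowel immediately before /r/, so it lowers to [e]. /hirgefinirmuwuab/ → hergefinermuwuab.
Rule 3 (final devoicing): /b/ is a voiced stop in word-final position, so it devoices to [p]. /hergefinermuwuab/ → hergefinermuwuap.

hergefinermuwuap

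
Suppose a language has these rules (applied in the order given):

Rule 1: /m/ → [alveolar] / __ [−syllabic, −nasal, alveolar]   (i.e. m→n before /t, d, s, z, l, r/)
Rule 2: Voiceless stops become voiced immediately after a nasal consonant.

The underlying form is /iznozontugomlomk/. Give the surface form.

iznozondugonlomg

Rule 1 (nasal place assimilation): /m/ precedes the alveolar consonant /l/, so it assimilates in place to [n]. /iznozontugomlomk/ → iznozontugonlomk.
Rule 2 (post-nasal voicing): /t/ is a voiceless stop immediately after the nasal /n/, so it voices to [d]. /k/ is a voiceless stop immediately after the nasal /m/, so it voices to [g]. /iznozontugonlomk/ → iznozondugonlomg.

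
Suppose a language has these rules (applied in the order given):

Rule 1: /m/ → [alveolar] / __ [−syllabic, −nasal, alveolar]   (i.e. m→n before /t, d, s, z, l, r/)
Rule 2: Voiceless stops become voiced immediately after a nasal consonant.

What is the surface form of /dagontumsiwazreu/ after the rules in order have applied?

dagondunsiwazreu

Rule 1 (nasal place assimilation): /m/ precedes the alveolar consonant /s/, so it assimilates in place to [n]. /dagontumsiwazreu/ → dagontunsiwazreu.
Rule 2 (post-nasal voicing): /t/ is a voiceless stop immediately after the nasal /n/, so it voices to [d]. /dagontunsiwazreu/ → dagondunsiwazreu.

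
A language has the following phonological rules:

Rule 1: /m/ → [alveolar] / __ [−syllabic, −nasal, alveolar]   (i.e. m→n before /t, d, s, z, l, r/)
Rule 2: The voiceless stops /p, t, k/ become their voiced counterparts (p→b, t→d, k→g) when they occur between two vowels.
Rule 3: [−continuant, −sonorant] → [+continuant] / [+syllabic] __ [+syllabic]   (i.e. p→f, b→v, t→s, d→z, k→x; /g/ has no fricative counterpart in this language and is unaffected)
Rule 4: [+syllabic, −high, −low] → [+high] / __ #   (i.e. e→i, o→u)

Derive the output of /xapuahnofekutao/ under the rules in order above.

Rule 1 (nasal place assimilation): no segment meets the environment; /xapuahnofekutao/ is unchanged.
Rule 2 (intervocalic voicing): /p/ is a voiceless stop between vowels /a/ and /u/, so it voices to [b]. /k/ is a voiceless stop between vowels /e/ and /u/, so it voices to [g]. /t/ is a voiceless stop between vowels /u/ and /a/, so it voices to [d]. /xapuahnofekutao/ → xabuahnofegudao.
Rule 3 (intervocalic spirantization): /b/ is a stop between vowels /a/ and /u/, so it spirantizes to the fricative [v]. /d/ is a stop between vowels /u/ and /a/, so it spirantizes to the fricative [z]. /xabuahnofegudao/ → xavuahnofeguzao.
Rule 4 (final vowel raising): /o/ is a mid vowel in word-final position, so it raises to [u]. /xavuahnofeguzao/ → xavuahnofeguzau.

xavuahnofeguzau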